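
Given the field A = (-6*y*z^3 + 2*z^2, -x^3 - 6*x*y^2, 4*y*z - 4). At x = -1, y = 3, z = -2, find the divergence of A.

∂A₁/∂x = 0
∂A₂/∂y = -12*x*y
∂A₃/∂z = 4*y
∇·A = -12*x*y + 4*y
At (-1, 3, -2): 48.

48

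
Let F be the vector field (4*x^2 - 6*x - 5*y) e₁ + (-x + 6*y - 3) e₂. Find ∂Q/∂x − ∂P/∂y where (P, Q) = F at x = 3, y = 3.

4

∂F₂/∂x = -1
∂F₁/∂y = -5
Scalar curl = 4
At (3, 3): 4.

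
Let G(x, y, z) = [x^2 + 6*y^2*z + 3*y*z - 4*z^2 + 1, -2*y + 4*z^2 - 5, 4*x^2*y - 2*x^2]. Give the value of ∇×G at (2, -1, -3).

(40, 51, -27)

(∇×G)₁ = ∂G₃/∂y − ∂G₂/∂z = 4*x^2 - 8*z
(∇×G)₂ = ∂G₁/∂z − ∂G₃/∂x = -8*x*y + 4*x + 6*y^2 + 3*y - 8*z
(∇×G)₃ = ∂G₂/∂x − ∂G₁/∂y = -12*y*z - 3*z
∇×G = (4*x^2 - 8*z, -8*x*y + 4*x + 6*y^2 + 3*y - 8*z, -12*y*z - 3*z)
At (2, -1, -3): (40, 51, -27).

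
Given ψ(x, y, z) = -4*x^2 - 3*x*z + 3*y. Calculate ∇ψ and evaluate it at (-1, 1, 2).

(2, 3, 3)

∂ψ/∂x = -8*x - 3*z
∂ψ/∂y = 3
∂ψ/∂z = -3*x
∇ψ = (-8*x - 3*z, 3, -3*x)
At (-1, 1, 2): (2, 3, 3).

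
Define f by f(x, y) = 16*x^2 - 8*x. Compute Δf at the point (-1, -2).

32

∂²f/∂x² = 32
∂²f/∂y² = 0
∇²f = 32
At (-1, -2): 32.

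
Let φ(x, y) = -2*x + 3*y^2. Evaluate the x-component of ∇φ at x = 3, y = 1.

(∇φ)_1 = ∂φ/∂x = -2
At (3, 1): -2.

-2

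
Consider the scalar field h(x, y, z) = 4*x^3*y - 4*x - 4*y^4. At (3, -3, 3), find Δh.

-648

∂²h/∂x² = 24*x*y
∂²h/∂y² = -48*y^2
∂²h/∂z² = 0
∇²h = 24*x*y - 48*y^2
At (3, -3, 3): -648.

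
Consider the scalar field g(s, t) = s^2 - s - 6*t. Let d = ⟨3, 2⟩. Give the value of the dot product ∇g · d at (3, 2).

3

∂g/∂s = 2*s - 1
∂g/∂t = -6
∇g at (3, 2) = (5, -6)
∇g · d = (5)(3) + (-6)(2) = 3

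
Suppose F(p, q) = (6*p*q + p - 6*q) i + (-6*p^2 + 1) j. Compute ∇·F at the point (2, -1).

-5

∂F₁/∂p = 6*q + 1
∂F₂/∂q = 0
∇·F = 6*q + 1
At (2, -1): -5.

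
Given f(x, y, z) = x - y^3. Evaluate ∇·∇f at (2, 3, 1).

-18

∂²f/∂x² = 0
∂²f/∂y² = -6*y
∂²f/∂z² = 0
∇²f = -6*y
At (2, 3, 1): -18.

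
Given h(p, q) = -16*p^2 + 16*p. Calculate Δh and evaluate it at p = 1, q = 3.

∂²h/∂p² = -32
∂²h/∂q² = 0
∇²h = -32
At (1, 3): -32.

-32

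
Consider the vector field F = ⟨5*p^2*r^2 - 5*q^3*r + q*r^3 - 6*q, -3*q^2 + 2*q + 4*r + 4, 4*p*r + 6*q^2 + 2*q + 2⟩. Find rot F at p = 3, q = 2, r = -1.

(22, -120, -53)

(∇×F)₁ = ∂F₃/∂q − ∂F₂/∂r = 12*q - 2
(∇×F)₂ = ∂F₁/∂r − ∂F₃/∂p = 10*p^2*r - 5*q^3 + 3*q*r^2 - 4*r
(∇×F)₃ = ∂F₂/∂p − ∂F₁/∂q = 15*q^2*r - r^3 + 6
∇×F = (12*q - 2, 10*p^2*r - 5*q^3 + 3*q*r^2 - 4*r, 15*q^2*r - r^3 + 6)
At (3, 2, -1): (22, -120, -53).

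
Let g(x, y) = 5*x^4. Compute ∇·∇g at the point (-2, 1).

240

∂²g/∂x² = 60*x^2
∂²g/∂y² = 0
∇²g = 60*x^2
At (-2, 1): 240.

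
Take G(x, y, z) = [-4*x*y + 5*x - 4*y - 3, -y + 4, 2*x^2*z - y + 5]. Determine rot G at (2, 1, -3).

(-1, 24, 12)

(∇×G)₁ = ∂G₃/∂y − ∂G₂/∂z = -1
(∇×G)₂ = ∂G₁/∂z − ∂G₃/∂x = -4*x*z
(∇×G)₃ = ∂G₂/∂x − ∂G₁/∂y = 4*x + 4
∇×G = (-1, -4*x*z, 4*x + 4)
At (2, 1, -3): (-1, 24, 12).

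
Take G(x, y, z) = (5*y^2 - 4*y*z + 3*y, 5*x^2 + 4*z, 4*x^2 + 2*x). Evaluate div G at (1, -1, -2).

0

∂G₁/∂x = 0
∂G₂/∂y = 0
∂G₃/∂z = 0
∇·G = 0
At (1, -1, -2): 0.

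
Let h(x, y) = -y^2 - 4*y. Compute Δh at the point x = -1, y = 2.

∂²h/∂x² = 0
∂²h/∂y² = -2
∇²h = -2
At (-1, 2): -2.

-2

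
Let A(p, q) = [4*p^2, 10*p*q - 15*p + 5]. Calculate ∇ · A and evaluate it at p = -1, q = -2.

-18

∂A₁/∂p = 8*p
∂A₂/∂q = 10*p
∇·A = 18*p
At (-1, -2): -18.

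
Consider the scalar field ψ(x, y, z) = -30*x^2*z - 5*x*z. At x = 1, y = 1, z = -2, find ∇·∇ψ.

∂²ψ/∂x² = -60*z
∂²ψ/∂y² = 0
∂²ψ/∂z² = 0
∇²ψ = -60*z
At (1, 1, -2): 120.

120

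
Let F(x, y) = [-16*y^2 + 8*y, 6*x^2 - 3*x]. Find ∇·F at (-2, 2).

∂F₁/∂x = 0
∂F₂/∂y = 0
∇·F = 0
At (-2, 2): 0.

0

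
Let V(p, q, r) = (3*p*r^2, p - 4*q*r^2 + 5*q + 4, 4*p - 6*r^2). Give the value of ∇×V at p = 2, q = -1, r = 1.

(-8, 8, 1)

(∇×V)₁ = ∂V₃/∂q − ∂V₂/∂r = 8*q*r
(∇×V)₂ = ∂V₁/∂r − ∂V₃/∂p = 6*p*r - 4
(∇×V)₃ = ∂V₂/∂p − ∂V₁/∂q = 1
∇×V = (8*q*r, 6*p*r - 4, 1)
At (2, -1, 1): (-8, 8, 1).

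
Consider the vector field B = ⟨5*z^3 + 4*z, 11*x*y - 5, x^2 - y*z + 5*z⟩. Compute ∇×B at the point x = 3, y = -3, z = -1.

(1, 13, -33)

(∇×B)₁ = ∂B₃/∂y − ∂B₂/∂z = -z
(∇×B)₂ = ∂B₁/∂z − ∂B₃/∂x = -2*x + 15*z^2 + 4
(∇×B)₃ = ∂B₂/∂x − ∂B₁/∂y = 11*y
∇×B = (-z, -2*x + 15*z^2 + 4, 11*y)
At (3, -3, -1): (1, 13, -33).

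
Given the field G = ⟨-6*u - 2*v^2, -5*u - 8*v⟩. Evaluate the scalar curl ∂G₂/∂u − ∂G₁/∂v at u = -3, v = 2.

3

∂G₂/∂u = -5
∂G₁/∂v = -4*v
Scalar curl = 4*v - 5
At (-3, 2): 3.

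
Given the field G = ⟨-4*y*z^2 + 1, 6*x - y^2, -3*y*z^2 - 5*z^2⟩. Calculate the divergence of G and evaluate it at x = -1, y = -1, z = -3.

14

∂G₁/∂x = 0
∂G₂/∂y = -2*y
∂G₃/∂z = -6*y*z - 10*z
∇·G = -6*y*z - 2*y - 10*z
At (-1, -1, -3): 14.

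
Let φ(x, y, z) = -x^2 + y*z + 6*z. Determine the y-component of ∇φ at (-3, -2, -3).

(∇φ)_2 = ∂φ/∂y = z
At (-3, -2, -3): -3.

-3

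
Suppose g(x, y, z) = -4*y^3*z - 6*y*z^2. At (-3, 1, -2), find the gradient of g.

∂g/∂x = 0
∂g/∂y = -12*y^2*z - 6*z^2
∂g/∂z = -4*y^3 - 12*y*z
∇g = (0, -12*y^2*z - 6*z^2, -4*y^3 - 12*y*z)
At (-3, 1, -2): (0, 0, 20).

(0, 0, 20)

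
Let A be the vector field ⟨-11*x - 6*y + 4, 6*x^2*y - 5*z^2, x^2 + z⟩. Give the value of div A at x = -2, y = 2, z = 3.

∂A₁/∂x = -11
∂A₂/∂y = 6*x^2
∂A₃/∂z = 1
∇·A = 6*x^2 - 10
At (-2, 2, 3): 14.

14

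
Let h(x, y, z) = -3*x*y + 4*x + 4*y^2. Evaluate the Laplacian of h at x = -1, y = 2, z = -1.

8

∂²h/∂x² = 0
∂²h/∂y² = 8
∂²h/∂z² = 0
∇²h = 8
At (-1, 2, -1): 8.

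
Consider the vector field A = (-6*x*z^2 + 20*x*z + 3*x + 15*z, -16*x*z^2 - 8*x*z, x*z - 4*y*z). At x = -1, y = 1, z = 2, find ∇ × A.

(-80, 17, -80)

(∇×A)₁ = ∂A₃/∂y − ∂A₂/∂z = 32*x*z + 8*x - 4*z
(∇×A)₂ = ∂A₁/∂z − ∂A₃/∂x = -12*x*z + 20*x - z + 15
(∇×A)₃ = ∂A₂/∂x − ∂A₁/∂y = -16*z^2 - 8*z
∇×A = (32*x*z + 8*x - 4*z, -12*x*z + 20*x - z + 15, -16*z^2 - 8*z)
At (-1, 1, 2): (-80, 17, -80).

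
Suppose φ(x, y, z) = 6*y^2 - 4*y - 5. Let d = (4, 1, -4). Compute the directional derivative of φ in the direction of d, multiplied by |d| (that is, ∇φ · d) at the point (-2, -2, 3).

∂φ/∂x = 0
∂φ/∂y = 12*y - 4
∂φ/∂z = 0
∇φ at (-2, -2, 3) = (0, -28, 0)
∇φ · d = (0)(4) + (-28)(1) + (0)(-4) = -28

-28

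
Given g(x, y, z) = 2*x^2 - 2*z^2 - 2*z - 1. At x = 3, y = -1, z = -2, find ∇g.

∂g/∂x = 4*x
∂g/∂y = 0
∂g/∂z = -4*z - 2
∇g = (4*x, 0, -4*z - 2)
At (3, -1, -2): (12, 0, 6).

(12, 0, 6)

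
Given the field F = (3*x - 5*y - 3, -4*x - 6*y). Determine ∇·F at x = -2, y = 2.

-3

∂F₁/∂x = 3
∂F₂/∂y = -6
∇·F = -3
At (-2, 2): -3.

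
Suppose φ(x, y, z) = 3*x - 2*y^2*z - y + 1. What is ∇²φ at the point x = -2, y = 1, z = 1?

-4

∂²φ/∂x² = 0
∂²φ/∂y² = -4*z
∂²φ/∂z² = 0
∇²φ = -4*z
At (-2, 1, 1): -4.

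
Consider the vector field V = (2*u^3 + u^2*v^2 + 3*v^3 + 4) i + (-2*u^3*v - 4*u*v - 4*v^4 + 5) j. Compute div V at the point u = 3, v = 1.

-22

∂V₁/∂u = 6*u^2 + 2*u*v^2
∂V₂/∂v = -2*u^3 - 4*u - 16*v^3
∇·V = -2*u^3 + 6*u^2 + 2*u*v^2 - 4*u - 16*v^3
At (3, 1): -22.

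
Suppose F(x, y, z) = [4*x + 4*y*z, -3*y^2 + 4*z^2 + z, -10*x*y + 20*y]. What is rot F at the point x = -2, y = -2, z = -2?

(∇×F)₁ = ∂F₃/∂y − ∂F₂/∂z = -10*x - 8*z + 19
(∇×F)₂ = ∂F₁/∂z − ∂F₃/∂x = 14*y
(∇×F)₃ = ∂F₂/∂x − ∂F₁/∂y = -4*z
∇×F = (-10*x - 8*z + 19, 14*y, -4*z)
At (-2, -2, -2): (55, -28, 8).

(55, -28, 8)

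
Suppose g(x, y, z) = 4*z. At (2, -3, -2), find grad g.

∂g/∂x = 0
∂g/∂y = 0
∂g/∂z = 4
∇g = (0, 0, 4)
At (2, -3, -2): (0, 0, 4).

(0, 0, 4)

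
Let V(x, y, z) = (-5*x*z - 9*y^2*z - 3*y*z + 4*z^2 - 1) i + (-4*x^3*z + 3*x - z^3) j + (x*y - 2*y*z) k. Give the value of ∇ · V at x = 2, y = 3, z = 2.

∂V₁/∂x = -5*z
∂V₂/∂y = 0
∂V₃/∂z = -2*y
∇·V = -2*y - 5*z
At (2, 3, 2): -16.

-16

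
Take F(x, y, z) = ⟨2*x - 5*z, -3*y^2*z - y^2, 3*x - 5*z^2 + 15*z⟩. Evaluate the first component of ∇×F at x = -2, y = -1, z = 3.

(∇×F)_1 = ∂F₃/∂y − ∂F₂/∂z
= 0 − (-3*y^2)
= 3*y^2
At (-2, -1, 3): 3.

3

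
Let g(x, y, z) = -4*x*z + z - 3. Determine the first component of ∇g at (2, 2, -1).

4

(∇g)_1 = ∂g/∂x = -4*z
At (2, 2, -1): 4.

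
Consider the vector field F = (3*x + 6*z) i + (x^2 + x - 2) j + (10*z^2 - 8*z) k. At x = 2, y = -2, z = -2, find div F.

∂F₁/∂x = 3
∂F₂/∂y = 0
∂F₃/∂z = 20*z - 8
∇·F = 20*z - 5
At (2, -2, -2): -45.

-45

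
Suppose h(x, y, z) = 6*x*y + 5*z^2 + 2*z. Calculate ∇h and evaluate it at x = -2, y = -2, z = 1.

∂h/∂x = 6*y
∂h/∂y = 6*x
∂h/∂z = 10*z + 2
∇h = (6*y, 6*x, 10*z + 2)
At (-2, -2, 1): (-12, -12, 12).

(-12, -12, 12)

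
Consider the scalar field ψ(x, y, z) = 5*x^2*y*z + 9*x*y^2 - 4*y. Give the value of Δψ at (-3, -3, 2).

∂²ψ/∂x² = 10*y*z
∂²ψ/∂y² = 18*x
∂²ψ/∂z² = 0
∇²ψ = 18*x + 10*y*z
At (-3, -3, 2): -114.

-114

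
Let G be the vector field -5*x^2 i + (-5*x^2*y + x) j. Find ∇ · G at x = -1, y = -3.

5

∂G₁/∂x = -10*x
∂G₂/∂y = -5*x^2
∇·G = -5*x^2 - 10*x
At (-1, -3): 5.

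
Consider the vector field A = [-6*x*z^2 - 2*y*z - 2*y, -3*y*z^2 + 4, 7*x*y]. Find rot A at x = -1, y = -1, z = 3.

(∇×A)₁ = ∂A₃/∂y − ∂A₂/∂z = 7*x + 6*y*z
(∇×A)₂ = ∂A₁/∂z − ∂A₃/∂x = -12*x*z - 9*y
(∇×A)₃ = ∂A₂/∂x − ∂A₁/∂y = 2*z + 2
∇×A = (7*x + 6*y*z, -12*x*z - 9*y, 2*z + 2)
At (-1, -1, 3): (-25, 45, 8).

(-25, 45, 8)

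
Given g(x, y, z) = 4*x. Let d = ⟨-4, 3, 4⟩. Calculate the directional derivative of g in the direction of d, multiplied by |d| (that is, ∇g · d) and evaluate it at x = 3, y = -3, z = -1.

-16

∂g/∂x = 4
∂g/∂y = 0
∂g/∂z = 0
∇g at (3, -3, -1) = (4, 0, 0)
∇g · d = (4)(-4) + (0)(3) + (0)(4) = -16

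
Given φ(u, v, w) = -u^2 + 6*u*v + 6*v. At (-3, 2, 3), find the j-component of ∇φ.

-12

(∇φ)_2 = ∂φ/∂v = 6*u + 6
At (-3, 2, 3): -12.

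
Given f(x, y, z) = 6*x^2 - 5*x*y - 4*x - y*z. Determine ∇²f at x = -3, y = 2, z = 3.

12

∂²f/∂x² = 12
∂²f/∂y² = 0
∂²f/∂z² = 0
∇²f = 12
At (-3, 2, 3): 12.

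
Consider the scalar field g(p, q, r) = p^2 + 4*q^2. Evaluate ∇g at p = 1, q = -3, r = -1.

(2, -24, 0)

∂g/∂p = 2*p
∂g/∂q = 8*q
∂g/∂r = 0
∇g = (2*p, 8*q, 0)
At (1, -3, -1): (2, -24, 0).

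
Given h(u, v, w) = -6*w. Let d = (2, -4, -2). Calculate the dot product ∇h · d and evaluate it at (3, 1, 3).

12

∂h/∂u = 0
∂h/∂v = 0
∂h/∂w = -6
∇h at (3, 1, 3) = (0, 0, -6)
∇h · d = (0)(2) + (0)(-4) + (-6)(-2) = 12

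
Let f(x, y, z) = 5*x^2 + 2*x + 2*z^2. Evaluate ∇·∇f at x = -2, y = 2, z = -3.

∂²f/∂x² = 10
∂²f/∂y² = 0
∂²f/∂z² = 4
∇²f = 14
At (-2, 2, -3): 14.

14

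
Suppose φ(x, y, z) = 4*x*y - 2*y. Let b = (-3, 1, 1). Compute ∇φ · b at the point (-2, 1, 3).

-22

∂φ/∂x = 4*y
∂φ/∂y = 4*x - 2
∂φ/∂z = 0
∇φ at (-2, 1, 3) = (4, -10, 0)
∇φ · b = (4)(-3) + (-10)(1) + (0)(1) = -22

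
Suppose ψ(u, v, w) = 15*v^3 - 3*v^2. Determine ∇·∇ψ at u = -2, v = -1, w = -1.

∂²ψ/∂u² = 0
∂²ψ/∂v² = 6*(15*v - 1)
∂²ψ/∂w² = 0
∇²ψ = 90*v - 6
At (-2, -1, -1): -96.

-96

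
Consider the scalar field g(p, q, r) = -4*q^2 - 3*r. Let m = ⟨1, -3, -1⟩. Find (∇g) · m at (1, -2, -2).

-45

∂g/∂p = 0
∂g/∂q = -8*q
∂g/∂r = -3
∇g at (1, -2, -2) = (0, 16, -3)
∇g · m = (0)(1) + (16)(-3) + (-3)(-1) = -45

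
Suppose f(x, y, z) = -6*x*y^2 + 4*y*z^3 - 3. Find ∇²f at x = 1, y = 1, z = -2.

∂²f/∂x² = 0
∂²f/∂y² = -12*x
∂²f/∂z² = 24*y*z
∇²f = -12*x + 24*y*z
At (1, 1, -2): -60.

-60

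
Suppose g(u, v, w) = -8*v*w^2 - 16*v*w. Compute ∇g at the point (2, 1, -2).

∂g/∂u = 0
∂g/∂v = -8*w^2 - 16*w
∂g/∂w = -16*v*w - 16*v
∇g = (0, -8*w^2 - 16*w, -16*v*w - 16*v)
At (2, 1, -2): (0, 0, 16).

(0, 0, 16)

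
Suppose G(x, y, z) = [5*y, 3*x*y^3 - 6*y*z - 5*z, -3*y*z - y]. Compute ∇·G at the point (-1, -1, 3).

∂G₁/∂x = 0
∂G₂/∂y = 9*x*y^2 - 6*z
∂G₃/∂z = -3*y
∇·G = 9*x*y^2 - 3*y - 6*z
At (-1, -1, 3): -24.

-24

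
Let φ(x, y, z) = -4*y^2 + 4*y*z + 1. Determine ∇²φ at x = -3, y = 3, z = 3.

∂²φ/∂x² = 0
∂²φ/∂y² = -8
∂²φ/∂z² = 0
∇²φ = -8
At (-3, 3, 3): -8.

-8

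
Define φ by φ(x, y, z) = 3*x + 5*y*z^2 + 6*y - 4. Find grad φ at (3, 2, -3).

∂φ/∂x = 3
∂φ/∂y = 5*z^2 + 6
∂φ/∂z = 10*y*z
∇φ = (3, 5*z^2 + 6, 10*y*z)
At (3, 2, -3): (3, 51, -60).

(3, 51, -60)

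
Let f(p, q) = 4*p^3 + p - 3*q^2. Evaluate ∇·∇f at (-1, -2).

∂²f/∂p² = 24*p
∂²f/∂q² = -6
∇²f = 24*p - 6
At (-1, -2): -30.

-30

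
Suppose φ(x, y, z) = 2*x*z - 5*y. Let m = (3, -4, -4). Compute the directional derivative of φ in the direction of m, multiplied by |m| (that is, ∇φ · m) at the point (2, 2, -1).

∂φ/∂x = 2*z
∂φ/∂y = -5
∂φ/∂z = 2*x
∇φ at (2, 2, -1) = (-2, -5, 4)
∇φ · m = (-2)(3) + (-5)(-4) + (4)(-4) = -2

-2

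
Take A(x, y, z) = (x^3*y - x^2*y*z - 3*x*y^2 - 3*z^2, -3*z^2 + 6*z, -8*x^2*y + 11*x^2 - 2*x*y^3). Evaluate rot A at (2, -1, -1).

(∇×A)₁ = ∂A₃/∂y − ∂A₂/∂z = -8*x^2 - 6*x*y^2 + 6*z - 6
(∇×A)₂ = ∂A₁/∂z − ∂A₃/∂x = -x^2*y + 16*x*y - 22*x + 2*y^3 - 6*z
(∇×A)₃ = ∂A₂/∂x − ∂A₁/∂y = -x^3 + x^2*z + 6*x*y
∇×A = (-8*x^2 - 6*x*y^2 + 6*z - 6, -x^2*y + 16*x*y - 22*x + 2*y^3 - 6*z, -x^3 + x^2*z + 6*x*y)
At (2, -1, -1): (-56, -68, -24).

(-56, -68, -24)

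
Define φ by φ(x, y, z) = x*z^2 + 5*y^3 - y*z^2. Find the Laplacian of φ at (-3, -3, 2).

-90

∂²φ/∂x² = 0
∂²φ/∂y² = 30*y
∂²φ/∂z² = 2*(x - y)
∇²φ = 2*x + 28*y
At (-3, -3, 2): -90.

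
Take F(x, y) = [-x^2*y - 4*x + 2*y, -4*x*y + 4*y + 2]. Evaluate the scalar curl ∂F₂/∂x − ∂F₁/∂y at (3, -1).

∂F₂/∂x = -4*y
∂F₁/∂y = -x^2 + 2
Scalar curl = x^2 - 4*y - 2
At (3, -1): 11.

11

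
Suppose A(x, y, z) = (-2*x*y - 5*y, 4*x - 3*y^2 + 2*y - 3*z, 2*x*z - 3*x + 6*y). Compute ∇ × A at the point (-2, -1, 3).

(9, -3, 5)

(∇×A)₁ = ∂A₃/∂y − ∂A₂/∂z = 9
(∇×A)₂ = ∂A₁/∂z − ∂A₃/∂x = -2*z + 3
(∇×A)₃ = ∂A₂/∂x − ∂A₁/∂y = 2*x + 9
∇×A = (9, -2*z + 3, 2*x + 9)
At (-2, -1, 3): (9, -3, 5).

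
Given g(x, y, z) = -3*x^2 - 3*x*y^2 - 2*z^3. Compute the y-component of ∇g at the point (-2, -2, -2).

-24

(∇g)_2 = ∂g/∂y = -6*x*y
At (-2, -2, -2): -24.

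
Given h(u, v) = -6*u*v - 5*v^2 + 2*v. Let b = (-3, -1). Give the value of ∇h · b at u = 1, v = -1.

-24

∂h/∂u = -6*v
∂h/∂v = -6*u - 10*v + 2
∇h at (1, -1) = (6, 6)
∇h · b = (6)(-3) + (6)(-1) = -24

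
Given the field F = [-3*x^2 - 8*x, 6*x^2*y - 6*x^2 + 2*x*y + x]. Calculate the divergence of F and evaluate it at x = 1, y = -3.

-6

∂F₁/∂x = -6*x - 8
∂F₂/∂y = 6*x^2 + 2*x
∇·F = 6*x^2 - 4*x - 8
At (1, -3): -6.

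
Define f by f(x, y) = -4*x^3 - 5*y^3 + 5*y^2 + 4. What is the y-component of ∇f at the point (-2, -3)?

(∇f)_2 = ∂f/∂y = -15*y^2 + 10*y
At (-2, -3): -165.

-165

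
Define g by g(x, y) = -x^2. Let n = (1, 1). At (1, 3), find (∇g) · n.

-2

∂g/∂x = -2*x
∂g/∂y = 0
∇g at (1, 3) = (-2, 0)
∇g · n = (-2)(1) + (0)(1) = -2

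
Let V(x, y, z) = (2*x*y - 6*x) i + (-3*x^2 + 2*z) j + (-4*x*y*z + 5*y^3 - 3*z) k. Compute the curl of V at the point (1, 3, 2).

(125, 24, -8)

(∇×V)₁ = ∂V₃/∂y − ∂V₂/∂z = -4*x*z + 15*y^2 - 2
(∇×V)₂ = ∂V₁/∂z − ∂V₃/∂x = 4*y*z
(∇×V)₃ = ∂V₂/∂x − ∂V₁/∂y = -8*x
∇×V = (-4*x*z + 15*y^2 - 2, 4*y*z, -8*x)
At (1, 3, 2): (125, 24, -8).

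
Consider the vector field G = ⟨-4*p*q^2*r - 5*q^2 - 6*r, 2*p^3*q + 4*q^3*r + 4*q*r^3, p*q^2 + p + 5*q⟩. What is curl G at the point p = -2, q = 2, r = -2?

(∇×G)₁ = ∂G₃/∂q − ∂G₂/∂r = 2*p*q - 4*q^3 - 12*q*r^2 + 5
(∇×G)₂ = ∂G₁/∂r − ∂G₃/∂p = -4*p*q^2 - q^2 - 7
(∇×G)₃ = ∂G₂/∂p − ∂G₁/∂q = 6*p^2*q + 8*p*q*r + 10*q
∇×G = (2*p*q - 4*q^3 - 12*q*r^2 + 5, -4*p*q^2 - q^2 - 7, 6*p^2*q + 8*p*q*r + 10*q)
At (-2, 2, -2): (-131, 21, 132).

(-131, 21, 132)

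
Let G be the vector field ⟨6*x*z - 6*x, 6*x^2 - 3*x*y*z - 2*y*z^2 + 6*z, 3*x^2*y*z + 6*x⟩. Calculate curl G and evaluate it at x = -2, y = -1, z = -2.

(∇×G)₁ = ∂G₃/∂y − ∂G₂/∂z = 3*x^2*z + 3*x*y + 4*y*z - 6
(∇×G)₂ = ∂G₁/∂z − ∂G₃/∂x = -6*x*y*z + 6*x - 6
(∇×G)₃ = ∂G₂/∂x − ∂G₁/∂y = 12*x - 3*y*z
∇×G = (3*x^2*z + 3*x*y + 4*y*z - 6, -6*x*y*z + 6*x - 6, 12*x - 3*y*z)
At (-2, -1, -2): (-16, 6, -30).

(-16, 6, -30)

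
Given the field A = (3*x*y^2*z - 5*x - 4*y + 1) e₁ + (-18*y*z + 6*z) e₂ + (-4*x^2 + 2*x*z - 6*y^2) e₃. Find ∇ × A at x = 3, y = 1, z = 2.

(∇×A)₁ = ∂A₃/∂y − ∂A₂/∂z = 6*y - 6
(∇×A)₂ = ∂A₁/∂z − ∂A₃/∂x = 3*x*y^2 + 8*x - 2*z
(∇×A)₃ = ∂A₂/∂x − ∂A₁/∂y = -6*x*y*z + 4
∇×A = (6*y - 6, 3*x*y^2 + 8*x - 2*z, -6*x*y*z + 4)
At (3, 1, 2): (0, 29, -32).

(0, 29, -32)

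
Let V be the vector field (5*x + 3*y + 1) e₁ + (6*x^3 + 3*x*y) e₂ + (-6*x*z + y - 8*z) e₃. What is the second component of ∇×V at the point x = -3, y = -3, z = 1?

6

(∇×V)_2 = ∂V₁/∂z − ∂V₃/∂x
= 0 − (-6*z)
= 6*z
At (-3, -3, 1): 6.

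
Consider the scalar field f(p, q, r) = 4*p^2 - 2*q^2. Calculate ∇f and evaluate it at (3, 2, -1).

∂f/∂p = 8*p
∂f/∂q = -4*q
∂f/∂r = 0
∇f = (8*p, -4*q, 0)
At (3, 2, -1): (24, -8, 0).

(24, -8, 0)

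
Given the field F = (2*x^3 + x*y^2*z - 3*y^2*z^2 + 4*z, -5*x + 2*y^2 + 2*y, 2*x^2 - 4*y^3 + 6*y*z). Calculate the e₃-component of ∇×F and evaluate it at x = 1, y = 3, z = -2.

79

(∇×F)_3 = ∂F₂/∂x − ∂F₁/∂y
= -5 − (2*x*y*z - 6*y*z^2)
= -2*x*y*z + 6*y*z^2 - 5
At (1, 3, -2): 79.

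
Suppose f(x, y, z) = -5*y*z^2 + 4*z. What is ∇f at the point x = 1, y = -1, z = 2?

(0, -20, 24)

∂f/∂x = 0
∂f/∂y = -5*z^2
∂f/∂z = -10*y*z + 4
∇f = (0, -5*z^2, -10*y*z + 4)
At (1, -1, 2): (0, -20, 24).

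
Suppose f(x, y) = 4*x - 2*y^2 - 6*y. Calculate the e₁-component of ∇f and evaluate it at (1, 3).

4

(∇f)_1 = ∂f/∂x = 4
At (1, 3): 4.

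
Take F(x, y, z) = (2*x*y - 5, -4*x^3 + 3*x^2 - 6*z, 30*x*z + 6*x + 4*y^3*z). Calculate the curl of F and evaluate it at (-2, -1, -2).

(-18, 54, -56)

(∇×F)₁ = ∂F₃/∂y − ∂F₂/∂z = 12*y^2*z + 6
(∇×F)₂ = ∂F₁/∂z − ∂F₃/∂x = -30*z - 6
(∇×F)₃ = ∂F₂/∂x − ∂F₁/∂y = -12*x^2 + 4*x
∇×F = (12*y^2*z + 6, -30*z - 6, -12*x^2 + 4*x)
At (-2, -1, -2): (-18, 54, -56).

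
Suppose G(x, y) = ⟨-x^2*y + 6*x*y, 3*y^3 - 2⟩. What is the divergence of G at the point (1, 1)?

∂G₁/∂x = -2*x*y + 6*y
∂G₂/∂y = 9*y^2
∇·G = -2*x*y + 9*y^2 + 6*y
At (1, 1): 13.

13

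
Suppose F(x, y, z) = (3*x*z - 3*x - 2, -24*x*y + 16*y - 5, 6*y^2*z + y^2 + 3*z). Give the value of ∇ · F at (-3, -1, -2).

88

∂F₁/∂x = 3*z - 3
∂F₂/∂y = -24*x + 16
∂F₃/∂z = 6*y^2 + 3
∇·F = -24*x + 6*y^2 + 3*z + 16
At (-3, -1, -2): 88.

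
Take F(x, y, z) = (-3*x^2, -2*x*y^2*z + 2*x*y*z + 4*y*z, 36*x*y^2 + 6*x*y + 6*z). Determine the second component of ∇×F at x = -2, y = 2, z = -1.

-156

(∇×F)_2 = ∂F₁/∂z − ∂F₃/∂x
= 0 − (36*y^2 + 6*y)
= -36*y^2 - 6*y
At (-2, 2, -1): -156.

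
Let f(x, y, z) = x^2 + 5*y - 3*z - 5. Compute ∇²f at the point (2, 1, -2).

∂²f/∂x² = 2
∂²f/∂y² = 0
∂²f/∂z² = 0
∇²f = 2
At (2, 1, -2): 2.

2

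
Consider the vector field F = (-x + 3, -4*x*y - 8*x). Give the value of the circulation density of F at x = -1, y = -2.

∂F₂/∂x = -4*y - 8
∂F₁/∂y = 0
Scalar curl = -4*y - 8
At (-1, -2): 0.

0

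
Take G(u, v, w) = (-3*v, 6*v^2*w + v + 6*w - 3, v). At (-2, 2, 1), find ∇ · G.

∂G₁/∂u = 0
∂G₂/∂v = 12*v*w + 1
∂G₃/∂w = 0
∇·G = 12*v*w + 1
At (-2, 2, 1): 25.

25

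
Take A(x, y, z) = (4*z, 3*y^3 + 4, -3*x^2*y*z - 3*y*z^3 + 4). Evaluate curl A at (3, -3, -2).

(∇×A)₁ = ∂A₃/∂y − ∂A₂/∂z = -3*x^2*z - 3*z^3
(∇×A)₂ = ∂A₁/∂z − ∂A₃/∂x = 6*x*y*z + 4
(∇×A)₃ = ∂A₂/∂x − ∂A₁/∂y = 0
∇×A = (-3*x^2*z - 3*z^3, 6*x*y*z + 4, 0)
At (3, -3, -2): (78, 112, 0).

(78, 112, 0)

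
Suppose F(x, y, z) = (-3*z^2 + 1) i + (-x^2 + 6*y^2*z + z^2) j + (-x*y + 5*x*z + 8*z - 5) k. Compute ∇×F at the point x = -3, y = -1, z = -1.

(∇×F)₁ = ∂F₃/∂y − ∂F₂/∂z = -x - 6*y^2 - 2*z
(∇×F)₂ = ∂F₁/∂z − ∂F₃/∂x = y - 11*z
(∇×F)₃ = ∂F₂/∂x − ∂F₁/∂y = -2*x
∇×F = (-x - 6*y^2 - 2*z, y - 11*z, -2*x)
At (-3, -1, -1): (-1, 10, 6).

(-1, 10, 6)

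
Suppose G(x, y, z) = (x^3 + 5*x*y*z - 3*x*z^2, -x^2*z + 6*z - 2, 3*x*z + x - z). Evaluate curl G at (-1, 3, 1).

(∇×G)₁ = ∂G₃/∂y − ∂G₂/∂z = x^2 - 6
(∇×G)₂ = ∂G₁/∂z − ∂G₃/∂x = 5*x*y - 6*x*z - 3*z - 1
(∇×G)₃ = ∂G₂/∂x − ∂G₁/∂y = -7*x*z
∇×G = (x^2 - 6, 5*x*y - 6*x*z - 3*z - 1, -7*x*z)
At (-1, 3, 1): (-5, -13, 7).

(-5, -13, 7)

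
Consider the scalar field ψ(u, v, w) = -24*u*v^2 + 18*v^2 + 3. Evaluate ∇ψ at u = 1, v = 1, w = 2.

∂ψ/∂u = -24*v^2
∂ψ/∂v = -48*u*v + 36*v
∂ψ/∂w = 0
∇ψ = (-24*v^2, -48*u*v + 36*v, 0)
At (1, 1, 2): (-24, -12, 0).

(-24, -12, 0)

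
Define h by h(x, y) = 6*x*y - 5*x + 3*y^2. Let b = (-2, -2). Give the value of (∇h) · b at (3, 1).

-50

∂h/∂x = 6*y - 5
∂h/∂y = 6*x + 6*y
∇h at (3, 1) = (1, 24)
∇h · b = (1)(-2) + (24)(-2) = -50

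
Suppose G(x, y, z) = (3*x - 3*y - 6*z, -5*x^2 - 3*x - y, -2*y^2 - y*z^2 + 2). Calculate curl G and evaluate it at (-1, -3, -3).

(3, -6, 10)

(∇×G)₁ = ∂G₃/∂y − ∂G₂/∂z = -4*y - z^2
(∇×G)₂ = ∂G₁/∂z − ∂G₃/∂x = -6
(∇×G)₃ = ∂G₂/∂x − ∂G₁/∂y = -10*x
∇×G = (-4*y - z^2, -6, -10*x)
At (-1, -3, -3): (3, -6, 10).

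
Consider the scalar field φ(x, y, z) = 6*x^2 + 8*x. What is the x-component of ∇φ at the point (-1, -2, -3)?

(∇φ)_1 = ∂φ/∂x = 12*x + 8
At (-1, -2, -3): -4.

-4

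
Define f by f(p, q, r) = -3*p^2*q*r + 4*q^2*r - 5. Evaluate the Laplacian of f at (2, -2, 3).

60

∂²f/∂p² = -6*q*r
∂²f/∂q² = 8*r
∂²f/∂r² = 0
∇²f = -6*q*r + 8*r
At (2, -2, 3): 60.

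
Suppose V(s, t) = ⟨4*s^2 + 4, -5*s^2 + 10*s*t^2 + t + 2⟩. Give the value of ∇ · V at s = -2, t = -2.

65

∂V₁/∂s = 8*s
∂V₂/∂t = 20*s*t + 1
∇·V = 20*s*t + 8*s + 1
At (-2, -2): 65.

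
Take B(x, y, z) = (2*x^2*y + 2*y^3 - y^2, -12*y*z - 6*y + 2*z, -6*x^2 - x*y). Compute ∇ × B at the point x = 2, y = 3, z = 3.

(∇×B)₁ = ∂B₃/∂y − ∂B₂/∂z = -x + 12*y - 2
(∇×B)₂ = ∂B₁/∂z − ∂B₃/∂x = 12*x + y
(∇×B)₃ = ∂B₂/∂x − ∂B₁/∂y = -2*x^2 - 6*y^2 + 2*y
∇×B = (-x + 12*y - 2, 12*x + y, -2*x^2 - 6*y^2 + 2*y)
At (2, 3, 3): (32, 27, -56).

(32, 27, -56)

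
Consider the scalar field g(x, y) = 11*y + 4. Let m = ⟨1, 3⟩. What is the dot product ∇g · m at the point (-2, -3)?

33

∂g/∂x = 0
∂g/∂y = 11
∇g at (-2, -3) = (0, 11)
∇g · m = (0)(1) + (11)(3) = 33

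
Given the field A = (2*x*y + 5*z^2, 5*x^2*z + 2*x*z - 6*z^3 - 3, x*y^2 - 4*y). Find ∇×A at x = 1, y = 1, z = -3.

(∇×A)₁ = ∂A₃/∂y − ∂A₂/∂z = -5*x^2 + 2*x*y - 2*x + 18*z^2 - 4
(∇×A)₂ = ∂A₁/∂z − ∂A₃/∂x = -y^2 + 10*z
(∇×A)₃ = ∂A₂/∂x − ∂A₁/∂y = 10*x*z - 2*x + 2*z
∇×A = (-5*x^2 + 2*x*y - 2*x + 18*z^2 - 4, -y^2 + 10*z, 10*x*z - 2*x + 2*z)
At (1, 1, -3): (153, -31, -38).

(153, -31, -38)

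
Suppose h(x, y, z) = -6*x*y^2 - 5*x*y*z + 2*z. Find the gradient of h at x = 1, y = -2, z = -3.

∂h/∂x = -6*y^2 - 5*y*z
∂h/∂y = -12*x*y - 5*x*z
∂h/∂z = -5*x*y + 2
∇h = (-6*y^2 - 5*y*z, -12*x*y - 5*x*z, -5*x*y + 2)
At (1, -2, -3): (-54, 39, 12).

(-54, 39, 12)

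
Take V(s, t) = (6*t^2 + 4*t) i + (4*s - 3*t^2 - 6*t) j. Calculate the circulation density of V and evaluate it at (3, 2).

-24

∂V₂/∂s = 4
∂V₁/∂t = 12*t + 4
Scalar curl = -12*t
At (3, 2): -24.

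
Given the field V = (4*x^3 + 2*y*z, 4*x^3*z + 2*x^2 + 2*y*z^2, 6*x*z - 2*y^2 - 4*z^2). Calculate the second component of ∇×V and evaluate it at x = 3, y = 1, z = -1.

8

(∇×V)_2 = ∂V₁/∂z − ∂V₃/∂x
= 2*y − (6*z)
= 2*y - 6*z
At (3, 1, -1): 8.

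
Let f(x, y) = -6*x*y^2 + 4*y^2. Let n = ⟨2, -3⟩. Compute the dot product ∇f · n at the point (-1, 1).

-72

∂f/∂x = -6*y^2
∂f/∂y = -12*x*y + 8*y
∇f at (-1, 1) = (-6, 20)
∇f · n = (-6)(2) + (20)(-3) = -72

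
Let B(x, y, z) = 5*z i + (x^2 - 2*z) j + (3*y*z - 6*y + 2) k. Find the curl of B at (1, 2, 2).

(2, 5, 2)

(∇×B)₁ = ∂B₃/∂y − ∂B₂/∂z = 3*z - 4
(∇×B)₂ = ∂B₁/∂z − ∂B₃/∂x = 5
(∇×B)₃ = ∂B₂/∂x − ∂B₁/∂y = 2*x
∇×B = (3*z - 4, 5, 2*x)
At (1, 2, 2): (2, 5, 2).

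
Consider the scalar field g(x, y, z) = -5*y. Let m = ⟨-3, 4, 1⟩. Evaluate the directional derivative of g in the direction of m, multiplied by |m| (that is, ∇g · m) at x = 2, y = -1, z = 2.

∂g/∂x = 0
∂g/∂y = -5
∂g/∂z = 0
∇g at (2, -1, 2) = (0, -5, 0)
∇g · m = (0)(-3) + (-5)(4) + (0)(1) = -20

-20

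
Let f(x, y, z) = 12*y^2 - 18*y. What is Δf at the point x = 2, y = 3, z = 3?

24

∂²f/∂x² = 0
∂²f/∂y² = 24
∂²f/∂z² = 0
∇²f = 24
At (2, 3, 3): 24.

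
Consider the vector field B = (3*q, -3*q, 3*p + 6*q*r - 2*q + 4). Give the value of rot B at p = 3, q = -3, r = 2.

(∇×B)₁ = ∂B₃/∂q − ∂B₂/∂r = 6*r - 2
(∇×B)₂ = ∂B₁/∂r − ∂B₃/∂p = -3
(∇×B)₃ = ∂B₂/∂p − ∂B₁/∂q = -3
∇×B = (6*r - 2, -3, -3)
At (3, -3, 2): (10, -3, -3).

(10, -3, -3)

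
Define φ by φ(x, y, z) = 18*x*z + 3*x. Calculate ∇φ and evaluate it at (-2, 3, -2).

(-33, 0, -36)

∂φ/∂x = 18*z + 3
∂φ/∂y = 0
∂φ/∂z = 18*x
∇φ = (18*z + 3, 0, 18*x)
At (-2, 3, -2): (-33, 0, -36).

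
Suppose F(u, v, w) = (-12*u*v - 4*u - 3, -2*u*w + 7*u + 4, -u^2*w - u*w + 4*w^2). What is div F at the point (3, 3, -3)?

-76

∂F₁/∂u = -12*v - 4
∂F₂/∂v = 0
∂F₃/∂w = -u^2 - u + 8*w
∇·F = -u^2 - u - 12*v + 8*w - 4
At (3, 3, -3): -76.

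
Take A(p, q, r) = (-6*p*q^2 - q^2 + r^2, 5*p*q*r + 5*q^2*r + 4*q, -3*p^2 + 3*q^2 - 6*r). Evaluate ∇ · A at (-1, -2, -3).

∂A₁/∂p = -6*q^2
∂A₂/∂q = 5*p*r + 10*q*r + 4
∂A₃/∂r = -6
∇·A = 5*p*r - 6*q^2 + 10*q*r - 2
At (-1, -2, -3): 49.

49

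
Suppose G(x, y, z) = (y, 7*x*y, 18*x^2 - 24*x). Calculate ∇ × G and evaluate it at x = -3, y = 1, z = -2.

(∇×G)₁ = ∂G₃/∂y − ∂G₂/∂z = 0
(∇×G)₂ = ∂G₁/∂z − ∂G₃/∂x = -36*x + 24
(∇×G)₃ = ∂G₂/∂x − ∂G₁/∂y = 7*y - 1
∇×G = (0, -36*x + 24, 7*y - 1)
At (-3, 1, -2): (0, 132, 6).

(0, 132, 6)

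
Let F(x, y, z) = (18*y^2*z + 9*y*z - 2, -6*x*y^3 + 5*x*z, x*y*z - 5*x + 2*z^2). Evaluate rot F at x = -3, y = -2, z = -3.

(24, 53, -156)

(∇×F)₁ = ∂F₃/∂y − ∂F₂/∂z = x*z - 5*x
(∇×F)₂ = ∂F₁/∂z − ∂F₃/∂x = 18*y^2 - y*z + 9*y + 5
(∇×F)₃ = ∂F₂/∂x − ∂F₁/∂y = -6*y^3 - 36*y*z - 4*z
∇×F = (x*z - 5*x, 18*y^2 - y*z + 9*y + 5, -6*y^3 - 36*y*z - 4*z)
At (-3, -2, -3): (24, 53, -156).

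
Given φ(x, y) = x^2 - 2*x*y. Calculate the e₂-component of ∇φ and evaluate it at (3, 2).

(∇φ)_2 = ∂φ/∂y = -2*x
At (3, 2): -6.

-6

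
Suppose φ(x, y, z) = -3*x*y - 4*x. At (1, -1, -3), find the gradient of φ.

(-1, -3, 0)

∂φ/∂x = -3*y - 4
∂φ/∂y = -3*x
∂φ/∂z = 0
∇φ = (-3*y - 4, -3*x, 0)
At (1, -1, -3): (-1, -3, 0).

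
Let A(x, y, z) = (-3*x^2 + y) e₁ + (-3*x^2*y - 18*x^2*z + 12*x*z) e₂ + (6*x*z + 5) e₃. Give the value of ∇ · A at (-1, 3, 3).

∂A₁/∂x = -6*x
∂A₂/∂y = -3*x^2
∂A₃/∂z = 6*x
∇·A = -3*x^2
At (-1, 3, 3): -3.

-3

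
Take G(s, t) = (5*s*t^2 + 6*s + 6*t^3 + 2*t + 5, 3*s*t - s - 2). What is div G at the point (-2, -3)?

∂G₁/∂s = 5*t^2 + 6
∂G₂/∂t = 3*s
∇·G = 3*s + 5*t^2 + 6
At (-2, -3): 45.

45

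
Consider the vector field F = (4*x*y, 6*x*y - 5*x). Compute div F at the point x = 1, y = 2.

14

∂F₁/∂x = 4*y
∂F₂/∂y = 6*x
∇·F = 6*x + 4*y
At (1, 2): 14.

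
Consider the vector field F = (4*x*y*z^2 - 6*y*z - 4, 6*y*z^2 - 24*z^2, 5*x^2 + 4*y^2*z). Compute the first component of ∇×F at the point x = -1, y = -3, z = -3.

-180

(∇×F)_1 = ∂F₃/∂y − ∂F₂/∂z
= 8*y*z − (12*y*z - 48*z)
= -4*y*z + 48*z
At (-1, -3, -3): -180.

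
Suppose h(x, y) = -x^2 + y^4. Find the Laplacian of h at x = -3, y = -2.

46

∂²h/∂x² = -2
∂²h/∂y² = 12*y^2
∇²h = 12*y^2 - 2
At (-3, -2): 46.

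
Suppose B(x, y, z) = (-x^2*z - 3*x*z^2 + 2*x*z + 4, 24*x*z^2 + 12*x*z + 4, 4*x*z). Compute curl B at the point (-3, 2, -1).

(∇×B)₁ = ∂B₃/∂y − ∂B₂/∂z = -48*x*z - 12*x
(∇×B)₂ = ∂B₁/∂z − ∂B₃/∂x = -x^2 - 6*x*z + 2*x - 4*z
(∇×B)₃ = ∂B₂/∂x − ∂B₁/∂y = 24*z^2 + 12*z
∇×B = (-48*x*z - 12*x, -x^2 - 6*x*z + 2*x - 4*z, 24*z^2 + 12*z)
At (-3, 2, -1): (-108, -29, 12).

(-108, -29, 12)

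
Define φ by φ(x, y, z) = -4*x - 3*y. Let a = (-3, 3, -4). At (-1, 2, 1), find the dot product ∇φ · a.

∂φ/∂x = -4
∂φ/∂y = -3
∂φ/∂z = 0
∇φ at (-1, 2, 1) = (-4, -3, 0)
∇φ · a = (-4)(-3) + (-3)(3) + (0)(-4) = 3

3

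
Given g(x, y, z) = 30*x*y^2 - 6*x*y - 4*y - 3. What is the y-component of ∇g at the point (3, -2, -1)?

-382

(∇g)_2 = ∂g/∂y = 60*x*y - 6*x - 4
At (3, -2, -1): -382.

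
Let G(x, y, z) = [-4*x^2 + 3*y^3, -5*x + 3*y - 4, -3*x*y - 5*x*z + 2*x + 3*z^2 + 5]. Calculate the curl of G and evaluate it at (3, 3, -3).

(∇×G)₁ = ∂G₃/∂y − ∂G₂/∂z = -3*x
(∇×G)₂ = ∂G₁/∂z − ∂G₃/∂x = 3*y + 5*z - 2
(∇×G)₃ = ∂G₂/∂x − ∂G₁/∂y = -9*y^2 - 5
∇×G = (-3*x, 3*y + 5*z - 2, -9*y^2 - 5)
At (3, 3, -3): (-9, -8, -86).

(-9, -8, -86)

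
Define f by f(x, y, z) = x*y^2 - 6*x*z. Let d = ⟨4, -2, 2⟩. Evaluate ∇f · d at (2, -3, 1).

∂f/∂x = y^2 - 6*z
∂f/∂y = 2*x*y
∂f/∂z = -6*x
∇f at (2, -3, 1) = (3, -12, -12)
∇f · d = (3)(4) + (-12)(-2) + (-12)(2) = 12

12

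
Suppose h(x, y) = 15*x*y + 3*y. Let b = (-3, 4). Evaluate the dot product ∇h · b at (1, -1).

117

∂h/∂x = 15*y
∂h/∂y = 15*x + 3
∇h at (1, -1) = (-15, 18)
∇h · b = (-15)(-3) + (18)(4) = 117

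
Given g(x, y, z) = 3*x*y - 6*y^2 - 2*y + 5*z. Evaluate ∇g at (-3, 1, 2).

(3, -23, 5)

∂g/∂x = 3*y
∂g/∂y = 3*x - 12*y - 2
∂g/∂z = 5
∇g = (3*y, 3*x - 12*y - 2, 5)
At (-3, 1, 2): (3, -23, 5).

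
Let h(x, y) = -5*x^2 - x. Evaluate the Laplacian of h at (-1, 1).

∂²h/∂x² = -10
∂²h/∂y² = 0
∇²h = -10
At (-1, 1): -10.

-10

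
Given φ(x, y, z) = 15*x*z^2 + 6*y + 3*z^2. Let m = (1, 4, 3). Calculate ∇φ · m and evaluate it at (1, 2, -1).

-69

∂φ/∂x = 15*z^2
∂φ/∂y = 6
∂φ/∂z = 30*x*z + 6*z
∇φ at (1, 2, -1) = (15, 6, -36)
∇φ · m = (15)(1) + (6)(4) + (-36)(3) = -69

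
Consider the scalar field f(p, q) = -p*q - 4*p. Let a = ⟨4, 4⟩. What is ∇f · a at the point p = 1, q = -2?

∂f/∂p = -q - 4
∂f/∂q = -p
∇f at (1, -2) = (-2, -1)
∇f · a = (-2)(4) + (-1)(4) = -12

-12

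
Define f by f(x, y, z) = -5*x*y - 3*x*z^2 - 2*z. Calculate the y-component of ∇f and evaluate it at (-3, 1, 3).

15

(∇f)_2 = ∂f/∂y = -5*x
At (-3, 1, 3): 15.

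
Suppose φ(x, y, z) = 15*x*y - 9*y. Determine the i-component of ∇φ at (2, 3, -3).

45

(∇φ)_1 = ∂φ/∂x = 15*y
At (2, 3, -3): 45.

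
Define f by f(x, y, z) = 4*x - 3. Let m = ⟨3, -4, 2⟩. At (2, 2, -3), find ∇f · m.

∂f/∂x = 4
∂f/∂y = 0
∂f/∂z = 0
∇f at (2, 2, -3) = (4, 0, 0)
∇f · m = (4)(3) + (0)(-4) + (0)(2) = 12

12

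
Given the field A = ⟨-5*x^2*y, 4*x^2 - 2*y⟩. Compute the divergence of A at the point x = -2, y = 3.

∂A₁/∂x = -10*x*y
∂A₂/∂y = -2
∇·A = -10*x*y - 2
At (-2, 3): 58.

58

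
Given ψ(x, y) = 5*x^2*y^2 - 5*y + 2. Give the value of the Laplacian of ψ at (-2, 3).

∂²ψ/∂x² = 10*y^2
∂²ψ/∂y² = 10*x^2
∇²ψ = 10*x^2 + 10*y^2
At (-2, 3): 130.

130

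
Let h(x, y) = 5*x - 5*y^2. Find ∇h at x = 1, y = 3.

(5, -30)

∂h/∂x = 5
∂h/∂y = -10*y
∇h = (5, -10*y)
At (1, 3): (5, -30).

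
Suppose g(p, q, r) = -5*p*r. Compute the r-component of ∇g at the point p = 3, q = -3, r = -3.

-15

(∇g)_3 = ∂g/∂r = -5*p
At (3, -3, -3): -15.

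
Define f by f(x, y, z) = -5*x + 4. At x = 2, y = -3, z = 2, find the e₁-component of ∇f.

-5

(∇f)_1 = ∂f/∂x = -5
At (2, -3, 2): -5.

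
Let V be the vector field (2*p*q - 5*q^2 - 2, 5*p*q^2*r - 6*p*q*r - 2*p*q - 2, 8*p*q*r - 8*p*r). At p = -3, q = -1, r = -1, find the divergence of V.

4

∂V₁/∂p = 2*q
∂V₂/∂q = 10*p*q*r - 6*p*r - 2*p
∂V₃/∂r = 8*p*q - 8*p
∇·V = 10*p*q*r + 8*p*q - 6*p*r - 10*p + 2*q
At (-3, -1, -1): 4.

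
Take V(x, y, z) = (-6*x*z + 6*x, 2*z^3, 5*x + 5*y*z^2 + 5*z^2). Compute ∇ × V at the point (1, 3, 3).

(∇×V)₁ = ∂V₃/∂y − ∂V₂/∂z = -z^2
(∇×V)₂ = ∂V₁/∂z − ∂V₃/∂x = -6*x - 5
(∇×V)₃ = ∂V₂/∂x − ∂V₁/∂y = 0
∇×V = (-z^2, -6*x - 5, 0)
At (1, 3, 3): (-9, -11, 0).

(-9, -11, 0)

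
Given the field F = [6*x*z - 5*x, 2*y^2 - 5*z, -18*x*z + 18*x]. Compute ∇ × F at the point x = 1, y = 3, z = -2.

(∇×F)₁ = ∂F₃/∂y − ∂F₂/∂z = 5
(∇×F)₂ = ∂F₁/∂z − ∂F₃/∂x = 6*x + 18*z - 18
(∇×F)₃ = ∂F₂/∂x − ∂F₁/∂y = 0
∇×F = (5, 6*x + 18*z - 18, 0)
At (1, 3, -2): (5, -48, 0).

(5, -48, 0)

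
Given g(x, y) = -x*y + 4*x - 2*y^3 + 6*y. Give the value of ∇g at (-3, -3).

(7, -45)

∂g/∂x = -y + 4
∂g/∂y = -x - 6*y^2 + 6
∇g = (-y + 4, -x - 6*y^2 + 6)
At (-3, -3): (7, -45).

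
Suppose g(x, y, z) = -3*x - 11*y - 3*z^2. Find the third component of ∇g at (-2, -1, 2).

(∇g)_3 = ∂g/∂z = -6*z
At (-2, -1, 2): -12.

-12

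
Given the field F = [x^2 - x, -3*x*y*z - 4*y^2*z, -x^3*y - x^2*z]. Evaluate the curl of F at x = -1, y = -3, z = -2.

(∇×F)₁ = ∂F₃/∂y − ∂F₂/∂z = -x^3 + 3*x*y + 4*y^2
(∇×F)₂ = ∂F₁/∂z − ∂F₃/∂x = 3*x^2*y + 2*x*z
(∇×F)₃ = ∂F₂/∂x − ∂F₁/∂y = -3*y*z
∇×F = (-x^3 + 3*x*y + 4*y^2, 3*x^2*y + 2*x*z, -3*y*z)
At (-1, -3, -2): (46, -5, -18).

(46, -5, -18)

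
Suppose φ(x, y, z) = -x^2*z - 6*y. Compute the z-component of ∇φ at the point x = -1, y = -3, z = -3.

-1

(∇φ)_3 = ∂φ/∂z = -x^2
At (-1, -3, -3): -1.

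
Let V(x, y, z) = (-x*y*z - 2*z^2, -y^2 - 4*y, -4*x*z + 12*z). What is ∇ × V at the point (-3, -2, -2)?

(∇×V)₁ = ∂V₃/∂y − ∂V₂/∂z = 0
(∇×V)₂ = ∂V₁/∂z − ∂V₃/∂x = -x*y
(∇×V)₃ = ∂V₂/∂x − ∂V₁/∂y = x*z
∇×V = (0, -x*y, x*z)
At (-3, -2, -2): (0, -6, 6).

(0, -6, 6)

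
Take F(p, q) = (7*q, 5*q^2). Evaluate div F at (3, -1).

-10

∂F₁/∂p = 0
∂F₂/∂q = 10*q
∇·F = 10*q
At (3, -1): -10.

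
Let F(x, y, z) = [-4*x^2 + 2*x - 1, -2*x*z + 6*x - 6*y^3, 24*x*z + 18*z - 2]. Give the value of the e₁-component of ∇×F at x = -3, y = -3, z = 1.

-6

(∇×F)_1 = ∂F₃/∂y − ∂F₂/∂z
= 0 − (-2*x)
= 2*x
At (-3, -3, 1): -6.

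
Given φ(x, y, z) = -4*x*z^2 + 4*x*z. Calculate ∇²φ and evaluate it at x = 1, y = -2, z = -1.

-8

∂²φ/∂x² = 0
∂²φ/∂y² = 0
∂²φ/∂z² = -8*x
∇²φ = -8*x
At (1, -2, -1): -8.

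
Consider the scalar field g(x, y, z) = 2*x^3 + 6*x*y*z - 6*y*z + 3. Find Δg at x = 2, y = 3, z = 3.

24

∂²g/∂x² = 12*x
∂²g/∂y² = 0
∂²g/∂z² = 0
∇²g = 12*x
At (2, 3, 3): 24.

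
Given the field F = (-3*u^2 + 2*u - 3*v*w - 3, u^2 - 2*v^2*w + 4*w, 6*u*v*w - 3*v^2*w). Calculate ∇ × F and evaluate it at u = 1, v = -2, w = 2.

(40, 30, 8)

(∇×F)₁ = ∂F₃/∂v − ∂F₂/∂w = 6*u*w + 2*v^2 - 6*v*w - 4
(∇×F)₂ = ∂F₁/∂w − ∂F₃/∂u = -6*v*w - 3*v
(∇×F)₃ = ∂F₂/∂u − ∂F₁/∂v = 2*u + 3*w
∇×F = (6*u*w + 2*v^2 - 6*v*w - 4, -6*v*w - 3*v, 2*u + 3*w)
At (1, -2, 2): (40, 30, 8).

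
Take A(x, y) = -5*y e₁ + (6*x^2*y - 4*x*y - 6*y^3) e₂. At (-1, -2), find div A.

∂A₁/∂x = 0
∂A₂/∂y = 6*x^2 - 4*x - 18*y^2
∇·A = 6*x^2 - 4*x - 18*y^2
At (-1, -2): -62.

-62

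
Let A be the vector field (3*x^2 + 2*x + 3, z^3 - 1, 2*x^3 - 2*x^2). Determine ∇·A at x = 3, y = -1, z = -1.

20

∂A₁/∂x = 6*x + 2
∂A₂/∂y = 0
∂A₃/∂z = 0
∇·A = 6*x + 2
At (3, -1, -1): 20.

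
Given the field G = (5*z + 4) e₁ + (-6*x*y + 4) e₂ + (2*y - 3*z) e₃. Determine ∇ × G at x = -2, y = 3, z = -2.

(∇×G)₁ = ∂G₃/∂y − ∂G₂/∂z = 2
(∇×G)₂ = ∂G₁/∂z − ∂G₃/∂x = 5
(∇×G)₃ = ∂G₂/∂x − ∂G₁/∂y = -6*y
∇×G = (2, 5, -6*y)
At (-2, 3, -2): (2, 5, -18).

(2, 5, -18)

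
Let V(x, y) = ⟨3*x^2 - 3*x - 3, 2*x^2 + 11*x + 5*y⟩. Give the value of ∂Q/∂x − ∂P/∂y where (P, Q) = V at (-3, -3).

-1

∂V₂/∂x = 4*x + 11
∂V₁/∂y = 0
Scalar curl = 4*x + 11
At (-3, -3): -1.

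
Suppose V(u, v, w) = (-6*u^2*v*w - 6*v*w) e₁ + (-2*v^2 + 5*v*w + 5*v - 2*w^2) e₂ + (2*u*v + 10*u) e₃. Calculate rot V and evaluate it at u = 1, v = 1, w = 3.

(9, -24, 36)

(∇×V)₁ = ∂V₃/∂v − ∂V₂/∂w = 2*u - 5*v + 4*w
(∇×V)₂ = ∂V₁/∂w − ∂V₃/∂u = -6*u^2*v - 8*v - 10
(∇×V)₃ = ∂V₂/∂u − ∂V₁/∂v = 6*u^2*w + 6*w
∇×V = (2*u - 5*v + 4*w, -6*u^2*v - 8*v - 10, 6*u^2*w + 6*w)
At (1, 1, 3): (9, -24, 36).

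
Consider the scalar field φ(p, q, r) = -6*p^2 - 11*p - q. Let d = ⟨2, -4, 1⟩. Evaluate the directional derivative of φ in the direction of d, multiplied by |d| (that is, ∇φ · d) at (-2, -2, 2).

30

∂φ/∂p = -12*p - 11
∂φ/∂q = -1
∂φ/∂r = 0
∇φ at (-2, -2, 2) = (13, -1, 0)
∇φ · d = (13)(2) + (-1)(-4) + (0)(1) = 30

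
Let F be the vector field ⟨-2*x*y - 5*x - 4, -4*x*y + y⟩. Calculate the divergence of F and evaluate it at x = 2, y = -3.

-6

∂F₁/∂x = -2*y - 5
∂F₂/∂y = -4*x + 1
∇·F = -4*x - 2*y - 4
At (2, -3): -6.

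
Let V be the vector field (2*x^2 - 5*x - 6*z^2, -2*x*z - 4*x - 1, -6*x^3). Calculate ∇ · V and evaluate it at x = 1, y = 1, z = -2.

∂V₁/∂x = 4*x - 5
∂V₂/∂y = 0
∂V₃/∂z = 0
∇·V = 4*x - 5
At (1, 1, -2): -1.

-1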